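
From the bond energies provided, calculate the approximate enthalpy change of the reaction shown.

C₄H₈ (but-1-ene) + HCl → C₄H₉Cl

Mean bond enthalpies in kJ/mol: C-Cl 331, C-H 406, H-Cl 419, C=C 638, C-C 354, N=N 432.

ΔH ≈ −34 kJ

Bonds broken (reactants):
  C-C: 2 × 354 = 708
  C-H: 8 × 406 = 3248
  C=C: 1 × 638 = 638
  H-Cl: 1 × 419 = 419
  Σ(broken) = 5013 kJ
Bonds formed (products):
  C-C: 3 × 354 = 1062
  C-Cl: 1 × 331 = 331
  C-H: 9 × 406 = 3654
  Σ(formed) = 5047 kJ
ΔH = Σ(broken) − Σ(formed) = 5013 − 5047 = −34 kJ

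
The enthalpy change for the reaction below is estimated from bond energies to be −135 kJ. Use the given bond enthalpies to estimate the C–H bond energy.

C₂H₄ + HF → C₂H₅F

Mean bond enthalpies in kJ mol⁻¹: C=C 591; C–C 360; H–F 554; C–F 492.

D(C–H) ≈ 428 kJ/mol

Let D be the C–H bond energy.
Σ(broken) = 4×D + 1×591 + 1×554 = 1145 + 4D
Σ(formed) = 1×360 + 1×492 + 5×D = 852 + 5D
ΔH = Σ(broken) − Σ(formed) = (1145 + 4D) − (852 + 5D) = +293 − D
Setting this equal to −135 kJ gives D = 428 kJ/mol.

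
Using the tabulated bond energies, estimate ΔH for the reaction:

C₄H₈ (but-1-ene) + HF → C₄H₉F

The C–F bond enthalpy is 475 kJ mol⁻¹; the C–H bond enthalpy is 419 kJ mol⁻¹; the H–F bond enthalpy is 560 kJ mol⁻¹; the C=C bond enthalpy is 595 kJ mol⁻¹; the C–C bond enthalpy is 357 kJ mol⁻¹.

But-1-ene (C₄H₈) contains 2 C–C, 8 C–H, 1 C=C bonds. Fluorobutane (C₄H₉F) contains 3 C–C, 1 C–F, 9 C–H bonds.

Bonds broken (reactants):
  C–C: 2 × 357 = 714
  C–H: 8 × 419 = 3352
  C=C: 1 × 595 = 595
  H–F: 1 × 560 = 560
  Σ(broken) = 5221 kJ
Bonds formed (products):
  C–C: 3 × 357 = 1071
  C–F: 1 × 475 = 475
  C–H: 9 × 419 = 3771
  Σ(formed) = 5317 kJ
ΔH = Σ(broken) − Σ(formed) = 5221 − 5317 = −96 kJ

ΔH ≈ −96 kJ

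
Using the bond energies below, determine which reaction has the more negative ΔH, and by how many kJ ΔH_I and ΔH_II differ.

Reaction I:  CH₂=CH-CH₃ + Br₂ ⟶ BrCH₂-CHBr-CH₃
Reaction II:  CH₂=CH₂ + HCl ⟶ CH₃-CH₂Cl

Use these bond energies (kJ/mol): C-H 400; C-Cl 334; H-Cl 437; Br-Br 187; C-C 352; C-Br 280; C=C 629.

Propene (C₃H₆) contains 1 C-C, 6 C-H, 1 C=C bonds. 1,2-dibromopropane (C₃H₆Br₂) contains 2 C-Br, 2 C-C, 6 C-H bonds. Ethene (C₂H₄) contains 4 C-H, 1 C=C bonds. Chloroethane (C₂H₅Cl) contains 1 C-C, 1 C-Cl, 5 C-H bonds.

Reaction I:
  Bonds broken (reactants):
    Br-Br: 1 × 187 = 187
    C-C: 1 × 352 = 352
    C-H: 6 × 400 = 2400
    C=C: 1 × 629 = 629
    Σ(broken) = 3568 kJ
  Bonds formed (products):
    C-Br: 2 × 280 = 560
    C-C: 2 × 352 = 704
    C-H: 6 × 400 = 2400
    Σ(formed) = 3664 kJ
  ΔH_I = 3568 − 3664 = −96 kJ
Reaction II:
  Bonds broken (reactants):
    C-H: 4 × 400 = 1600
    C=C: 1 × 629 = 629
    H-Cl: 1 × 437 = 437
    Σ(broken) = 2666 kJ
  Bonds formed (products):
    C-C: 1 × 352 = 352
    C-Cl: 1 × 334 = 334
    C-H: 5 × 400 = 2000
    Σ(formed) = 2686 kJ
  ΔH_II = 2666 − 2686 = −20 kJ
ΔH_I − ΔH_II = −76 kJ, so reaction I has the more negative ΔH; |ΔH_I − ΔH_II| = 76 kJ.

Reaction I, by 76 kJ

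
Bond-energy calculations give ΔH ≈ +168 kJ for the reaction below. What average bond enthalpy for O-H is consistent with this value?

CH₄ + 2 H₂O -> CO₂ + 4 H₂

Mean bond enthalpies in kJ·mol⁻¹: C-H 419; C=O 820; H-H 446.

D(O-H) ≈ 479 kJ/mol

Let D be the O-H bond energy.
Σ(broken) = 4×419 + 4×D = 1676 + 4D
Σ(formed) = 2×820 + 4×446 = 3424
ΔH = Σ(broken) − Σ(formed) = (1676 + 4D) − (3424) = −1748 + 4D
Setting this equal to +168 kJ gives 4D = 1916, so D = 479 kJ/mol.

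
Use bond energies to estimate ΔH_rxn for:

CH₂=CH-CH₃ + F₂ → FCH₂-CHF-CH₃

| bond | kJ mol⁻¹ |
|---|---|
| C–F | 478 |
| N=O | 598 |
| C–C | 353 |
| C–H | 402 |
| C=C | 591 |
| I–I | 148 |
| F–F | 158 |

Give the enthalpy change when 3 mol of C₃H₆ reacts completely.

ΔH = −1680 kJ

Bonds broken (reactants):
  C–C: 1 × 353 = 353
  C–H: 6 × 402 = 2412
  C=C: 1 × 591 = 591
  F–F: 1 × 158 = 158
  Σ(broken) = 3514 kJ
Bonds formed (products):
  C–C: 2 × 353 = 706
  C–F: 2 × 478 = 956
  C–H: 6 × 402 = 2412
  Σ(formed) = 4074 kJ
ΔH = Σ(broken) − Σ(formed) = 3514 − 4074 = −560 kJ
For 3× the reaction as written: 3 × (−560) = −1680 kJ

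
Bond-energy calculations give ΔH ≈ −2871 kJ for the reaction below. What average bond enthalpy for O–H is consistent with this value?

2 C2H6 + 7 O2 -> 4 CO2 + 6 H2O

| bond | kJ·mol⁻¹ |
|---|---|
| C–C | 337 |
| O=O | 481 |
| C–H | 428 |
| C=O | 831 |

D(O–H) ≈ 450 kJ/mol

Let D be the O–H bond energy.
Σ(broken) = 2×337 + 12×428 + 7×481 = 9177
Σ(formed) = 8×831 + 12×D = 6648 + 12D
ΔH = Σ(broken) − Σ(formed) = (9177) − (6648 + 12D) = +2529 − 12D
Setting this equal to −2871 kJ gives 12D = 5400, so D = 450 kJ/mol.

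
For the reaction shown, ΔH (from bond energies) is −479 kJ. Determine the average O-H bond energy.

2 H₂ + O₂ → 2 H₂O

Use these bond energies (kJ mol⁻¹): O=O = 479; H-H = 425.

D(O-H) ≈ 452 kJ/mol

Let D be the O-H bond energy.
Σ(broken) = 2×425 + 1×479 = 1329
Σ(formed) = 4×D = 4D
ΔH = Σ(broken) − Σ(formed) = (1329) − (4D) = +1329 − 4D
Setting this equal to −479 kJ gives 4D = 1808, so D = 452 kJ/mol.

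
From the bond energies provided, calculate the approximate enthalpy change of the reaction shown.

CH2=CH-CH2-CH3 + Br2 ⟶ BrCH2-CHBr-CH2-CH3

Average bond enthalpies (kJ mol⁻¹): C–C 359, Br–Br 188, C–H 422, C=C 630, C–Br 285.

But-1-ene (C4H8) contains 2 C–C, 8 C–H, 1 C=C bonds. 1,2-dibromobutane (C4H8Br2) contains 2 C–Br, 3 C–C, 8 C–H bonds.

Bonds broken (reactants):
  Br–Br: 1 × 188 = 188
  C–C: 2 × 359 = 718
  C–H: 8 × 422 = 3376
  C=C: 1 × 630 = 630
  Σ(broken) = 4912 kJ
Bonds formed (products):
  C–Br: 2 × 285 = 570
  C–C: 3 × 359 = 1077
  C–H: 8 × 422 = 3376
  Σ(formed) = 5023 kJ
ΔH = Σ(broken) − Σ(formed) = 4912 − 5023 = −111 kJ

ΔH ≈ −111 kJ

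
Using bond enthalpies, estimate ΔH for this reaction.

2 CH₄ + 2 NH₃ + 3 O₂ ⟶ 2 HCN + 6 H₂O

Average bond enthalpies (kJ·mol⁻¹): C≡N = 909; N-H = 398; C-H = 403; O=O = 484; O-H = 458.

ΔH ≈ −1056 kJ

Bonds broken (reactants):
  C-H: 8 × 403 = 3224
  N-H: 6 × 398 = 2388
  O=O: 3 × 484 = 1452
  Σ(broken) = 7064 kJ
Bonds formed (products):
  C≡N: 2 × 909 = 1818
  C-H: 2 × 403 = 806
  O-H: 12 × 458 = 5496
  Σ(formed) = 8120 kJ
ΔH = Σ(broken) − Σ(formed) = 7064 − 8120 = −1056 kJ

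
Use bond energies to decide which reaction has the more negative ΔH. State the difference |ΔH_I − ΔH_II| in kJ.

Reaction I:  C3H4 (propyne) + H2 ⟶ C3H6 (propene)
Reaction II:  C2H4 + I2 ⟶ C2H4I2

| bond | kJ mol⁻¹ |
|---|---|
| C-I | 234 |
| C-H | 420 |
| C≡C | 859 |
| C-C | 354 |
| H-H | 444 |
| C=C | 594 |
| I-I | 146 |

Reaction I:
  Bonds broken (reactants):
    C≡C: 1 × 859 = 859
    C-C: 1 × 354 = 354
    C-H: 4 × 420 = 1680
    H-H: 1 × 444 = 444
    Σ(broken) = 3337 kJ
  Bonds formed (products):
    C-C: 1 × 354 = 354
    C-H: 6 × 420 = 2520
    C=C: 1 × 594 = 594
    Σ(formed) = 3468 kJ
  ΔH_I = 3337 − 3468 = −131 kJ
Reaction II:
  Bonds broken (reactants):
    C-H: 4 × 420 = 1680
    C=C: 1 × 594 = 594
    I-I: 1 × 146 = 146
    Σ(broken) = 2420 kJ
  Bonds formed (products):
    C-C: 1 × 354 = 354
    C-H: 4 × 420 = 1680
    C-I: 2 × 234 = 468
    Σ(formed) = 2502 kJ
  ΔH_II = 2420 − 2502 = −82 kJ
ΔH_I − ΔH_II = −49 kJ, so reaction I has the more negative ΔH; |ΔH_I − ΔH_II| = 49 kJ.

Reaction I, by 49 kJ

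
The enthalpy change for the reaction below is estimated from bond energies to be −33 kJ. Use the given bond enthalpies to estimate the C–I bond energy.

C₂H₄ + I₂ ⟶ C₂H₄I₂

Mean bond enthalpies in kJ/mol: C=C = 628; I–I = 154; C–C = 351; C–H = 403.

D(C–I) ≈ 232 kJ/mol

Let D be the C–I bond energy.
Σ(broken) = 4×403 + 1×628 + 1×154 = 2394
Σ(formed) = 1×351 + 4×403 + 2×D = 1963 + 2D
ΔH = Σ(broken) − Σ(formed) = (2394) − (1963 + 2D) = +431 − 2D
Setting this equal to −33 kJ gives 2D = 464, so D = 232 kJ/mol.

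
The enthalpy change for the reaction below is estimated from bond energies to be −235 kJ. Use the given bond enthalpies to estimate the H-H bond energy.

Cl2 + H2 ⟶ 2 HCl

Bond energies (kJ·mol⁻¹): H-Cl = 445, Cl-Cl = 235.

Let D be the H-H bond energy.
Σ(broken) = 1×235 + 1×D = 235 + D
Σ(formed) = 2×445 = 890
ΔH = Σ(broken) − Σ(formed) = (235 + D) − (890) = −655 + D
Setting this equal to −235 kJ gives D = 420 kJ/mol.

D(H-H) ≈ 420 kJ/mol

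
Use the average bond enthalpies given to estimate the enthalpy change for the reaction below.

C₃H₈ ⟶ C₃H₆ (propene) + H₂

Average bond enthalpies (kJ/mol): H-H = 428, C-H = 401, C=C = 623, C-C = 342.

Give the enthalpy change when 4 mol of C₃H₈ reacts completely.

ΔH = +372 kJ

Bonds broken (reactants):
  C-C: 2 × 342 = 684
  C-H: 8 × 401 = 3208
  Σ(broken) = 3892 kJ
Bonds formed (products):
  C-C: 1 × 342 = 342
  C-H: 6 × 401 = 2406
  C=C: 1 × 623 = 623
  H-H: 1 × 428 = 428
  Σ(formed) = 3799 kJ
ΔH = Σ(broken) − Σ(formed) = 3892 − 3799 = +93 kJ
For 4× the reaction as written: 4 × (+93) = +372 kJ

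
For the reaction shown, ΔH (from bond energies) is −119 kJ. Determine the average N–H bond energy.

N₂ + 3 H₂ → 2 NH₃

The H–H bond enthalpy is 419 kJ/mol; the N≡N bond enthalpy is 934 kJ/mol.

Let D be the N–H bond energy.
Σ(broken) = 3×419 + 1×934 = 2191
Σ(formed) = 6×D = 6D
ΔH = Σ(broken) − Σ(formed) = (2191) − (6D) = +2191 − 6D
Setting this equal to −119 kJ gives 6D = 2310, so D = 385 kJ/mol.

D(N–H) ≈ 385 kJ/mol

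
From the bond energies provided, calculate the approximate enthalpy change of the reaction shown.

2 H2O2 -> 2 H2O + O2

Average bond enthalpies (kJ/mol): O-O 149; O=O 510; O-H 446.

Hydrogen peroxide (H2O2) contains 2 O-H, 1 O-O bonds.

ΔH ≈ −212 kJ

Bonds broken (reactants):
  O-H: 4 × 446 = 1784
  O-O: 2 × 149 = 298
  Σ(broken) = 2082 kJ
Bonds formed (products):
  O-H: 4 × 446 = 1784
  O=O: 1 × 510 = 510
  Σ(formed) = 2294 kJ
ΔH = Σ(broken) − Σ(formed) = 2082 − 2294 = −212 kJ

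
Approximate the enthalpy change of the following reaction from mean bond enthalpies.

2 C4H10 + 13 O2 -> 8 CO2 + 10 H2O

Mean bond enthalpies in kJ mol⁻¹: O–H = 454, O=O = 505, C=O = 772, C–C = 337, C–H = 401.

Bonds broken (reactants):
  C–C: 6 × 337 = 2022
  C–H: 20 × 401 = 8020
  O=O: 13 × 505 = 6565
  Σ(broken) = 16607 kJ
Bonds formed (products):
  C=O: 16 × 772 = 12352
  O–H: 20 × 454 = 9080
  Σ(formed) = 21432 kJ
ΔH = Σ(broken) − Σ(formed) = 16607 − 21432 = −4825 kJ

ΔH ≈ −4825 kJ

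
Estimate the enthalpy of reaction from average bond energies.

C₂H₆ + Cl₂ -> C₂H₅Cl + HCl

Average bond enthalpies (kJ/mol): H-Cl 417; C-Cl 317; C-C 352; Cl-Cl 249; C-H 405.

Bonds broken (reactants):
  C-C: 1 × 352 = 352
  C-H: 6 × 405 = 2430
  Cl-Cl: 1 × 249 = 249
  Σ(broken) = 3031 kJ
Bonds formed (products):
  C-C: 1 × 352 = 352
  C-Cl: 1 × 317 = 317
  C-H: 5 × 405 = 2025
  H-Cl: 1 × 417 = 417
  Σ(formed) = 3111 kJ
ΔH = Σ(broken) − Σ(formed) = 3031 − 3111 = −80 kJ

ΔH ≈ −80 kJ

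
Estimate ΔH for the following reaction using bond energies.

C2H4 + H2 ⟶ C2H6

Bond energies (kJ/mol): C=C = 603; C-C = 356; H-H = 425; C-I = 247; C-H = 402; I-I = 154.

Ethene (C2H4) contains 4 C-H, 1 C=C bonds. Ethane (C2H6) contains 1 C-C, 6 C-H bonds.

ΔH ≈ −132 kJ

Bonds broken (reactants):
  C-H: 4 × 402 = 1608
  C=C: 1 × 603 = 603
  H-H: 1 × 425 = 425
  Σ(broken) = 2636 kJ
Bonds formed (products):
  C-C: 1 × 356 = 356
  C-H: 6 × 402 = 2412
  Σ(formed) = 2768 kJ
ΔH = Σ(broken) − Σ(formed) = 2636 − 2768 = −132 kJ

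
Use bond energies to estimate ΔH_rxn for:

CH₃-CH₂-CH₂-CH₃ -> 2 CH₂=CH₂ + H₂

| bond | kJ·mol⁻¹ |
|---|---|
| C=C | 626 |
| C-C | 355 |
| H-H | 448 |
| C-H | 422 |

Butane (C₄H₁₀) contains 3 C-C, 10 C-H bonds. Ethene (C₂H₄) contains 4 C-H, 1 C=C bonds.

Bonds broken (reactants):
  C-C: 3 × 355 = 1065
  C-H: 10 × 422 = 4220
  Σ(broken) = 5285 kJ
Bonds formed (products):
  C-H: 8 × 422 = 3376
  C=C: 2 × 626 = 1252
  H-H: 1 × 448 = 448
  Σ(formed) = 5076 kJ
ΔH = Σ(broken) − Σ(formed) = 5285 − 5076 = +209 kJ

ΔH ≈ +209 kJ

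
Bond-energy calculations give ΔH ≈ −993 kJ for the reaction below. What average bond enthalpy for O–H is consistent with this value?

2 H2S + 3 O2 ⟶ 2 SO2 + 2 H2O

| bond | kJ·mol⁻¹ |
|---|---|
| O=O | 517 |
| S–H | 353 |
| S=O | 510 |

Let D be the O–H bond energy.
Σ(broken) = 3×517 + 4×353 = 2963
Σ(formed) = 4×D + 4×510 = 2040 + 4D
ΔH = Σ(broken) − Σ(formed) = (2963) − (2040 + 4D) = +923 − 4D
Setting this equal to −993 kJ gives 4D = 1916, so D = 479 kJ/mol.

D(O–H) ≈ 479 kJ/mol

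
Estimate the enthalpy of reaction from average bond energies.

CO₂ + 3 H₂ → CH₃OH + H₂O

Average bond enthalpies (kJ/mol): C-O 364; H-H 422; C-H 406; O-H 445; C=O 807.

ΔH ≈ −37 kJ

Bonds broken (reactants):
  C=O: 2 × 807 = 1614
  H-H: 3 × 422 = 1266
  Σ(broken) = 2880 kJ
Bonds formed (products):
  C-H: 3 × 406 = 1218
  C-O: 1 × 364 = 364
  O-H: 3 × 445 = 1335
  Σ(formed) = 2917 kJ
ΔH = Σ(broken) − Σ(formed) = 2880 − 2917 = −37 kJ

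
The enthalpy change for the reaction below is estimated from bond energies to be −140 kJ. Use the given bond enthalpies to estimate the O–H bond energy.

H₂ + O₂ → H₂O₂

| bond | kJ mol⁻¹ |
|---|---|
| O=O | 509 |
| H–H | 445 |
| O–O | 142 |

D(O–H) ≈ 476 kJ/mol

Let D be the O–H bond energy.
Σ(broken) = 1×445 + 1×509 = 954
Σ(formed) = 2×D + 1×142 = 142 + 2D
ΔH = Σ(broken) − Σ(formed) = (954) − (142 + 2D) = +812 − 2D
Setting this equal to −140 kJ gives 2D = 952, so D = 476 kJ/mol.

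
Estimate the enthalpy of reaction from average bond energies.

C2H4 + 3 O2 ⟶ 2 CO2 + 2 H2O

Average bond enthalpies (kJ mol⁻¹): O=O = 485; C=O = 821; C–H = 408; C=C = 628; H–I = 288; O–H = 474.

ΔH ≈ −1465 kJ

Bonds broken (reactants):
  C–H: 4 × 408 = 1632
  C=C: 1 × 628 = 628
  O=O: 3 × 485 = 1455
  Σ(broken) = 3715 kJ
Bonds formed (products):
  C=O: 4 × 821 = 3284
  O–H: 4 × 474 = 1896
  Σ(formed) = 5180 kJ
ΔH = Σ(broken) − Σ(formed) = 3715 − 5180 = −1465 kJ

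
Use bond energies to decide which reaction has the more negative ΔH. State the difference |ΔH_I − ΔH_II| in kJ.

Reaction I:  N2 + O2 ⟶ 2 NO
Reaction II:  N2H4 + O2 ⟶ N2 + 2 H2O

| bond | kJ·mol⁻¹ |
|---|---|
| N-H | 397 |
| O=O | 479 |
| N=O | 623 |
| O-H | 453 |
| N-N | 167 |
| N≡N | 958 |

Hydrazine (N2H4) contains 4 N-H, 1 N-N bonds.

Reaction I:
  Bonds broken (reactants):
    N≡N: 1 × 958 = 958
    O=O: 1 × 479 = 479
    Σ(broken) = 1437 kJ
  Bonds formed (products):
    N=O: 2 × 623 = 1246
    Σ(formed) = 1246 kJ
  ΔH_I = 1437 − 1246 = +191 kJ
Reaction II:
  Bonds broken (reactants):
    N-H: 4 × 397 = 1588
    N-N: 1 × 167 = 167
    O=O: 1 × 479 = 479
    Σ(broken) = 2234 kJ
  Bonds formed (products):
    N≡N: 1 × 958 = 958
    O-H: 4 × 453 = 1812
    Σ(formed) = 2770 kJ
  ΔH_II = 2234 − 2770 = −536 kJ
ΔH_I − ΔH_II = +727 kJ, so reaction II has the more negative ΔH; |ΔH_I − ΔH_II| = 727 kJ.

Reaction II, by 727 kJ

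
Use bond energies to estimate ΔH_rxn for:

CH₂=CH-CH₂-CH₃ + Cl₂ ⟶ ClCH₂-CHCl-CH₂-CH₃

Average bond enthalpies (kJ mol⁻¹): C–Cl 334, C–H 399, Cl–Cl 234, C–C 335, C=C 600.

Bonds broken (reactants):
  C–C: 2 × 335 = 670
  C–H: 8 × 399 = 3192
  C=C: 1 × 600 = 600
  Cl–Cl: 1 × 234 = 234
  Σ(broken) = 4696 kJ
Bonds formed (products):
  C–C: 3 × 335 = 1005
  C–Cl: 2 × 334 = 668
  C–H: 8 × 399 = 3192
  Σ(formed) = 4865 kJ
ΔH = Σ(broken) − Σ(formed) = 4696 − 4865 = −169 kJ

ΔH ≈ −169 kJ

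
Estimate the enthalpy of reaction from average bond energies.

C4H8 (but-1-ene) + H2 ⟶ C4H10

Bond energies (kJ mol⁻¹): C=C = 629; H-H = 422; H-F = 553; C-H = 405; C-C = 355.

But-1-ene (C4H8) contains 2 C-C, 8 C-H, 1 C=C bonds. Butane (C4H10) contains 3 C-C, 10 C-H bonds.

Bonds broken (reactants):
  C-C: 2 × 355 = 710
  C-H: 8 × 405 = 3240
  C=C: 1 × 629 = 629
  H-H: 1 × 422 = 422
  Σ(broken) = 5001 kJ
Bonds formed (products):
  C-C: 3 × 355 = 1065
  C-H: 10 × 405 = 4050
  Σ(formed) = 5115 kJ
ΔH = Σ(broken) − Σ(formed) = 5001 − 5115 = −114 kJ

ΔH ≈ −114 kJ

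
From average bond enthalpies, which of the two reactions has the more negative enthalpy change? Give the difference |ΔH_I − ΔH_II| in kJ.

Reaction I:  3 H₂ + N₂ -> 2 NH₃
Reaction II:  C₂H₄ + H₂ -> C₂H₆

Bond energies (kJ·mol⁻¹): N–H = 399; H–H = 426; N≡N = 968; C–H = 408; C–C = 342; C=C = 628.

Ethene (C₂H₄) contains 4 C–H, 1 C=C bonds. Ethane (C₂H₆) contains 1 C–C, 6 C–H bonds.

Reaction I, by 44 kJ

Reaction I:
  Bonds broken (reactants):
    H–H: 3 × 426 = 1278
    N≡N: 1 × 968 = 968
    Σ(broken) = 2246 kJ
  Bonds formed (products):
    N–H: 6 × 399 = 2394
    Σ(formed) = 2394 kJ
  ΔH_I = 2246 − 2394 = −148 kJ
Reaction II:
  Bonds broken (reactants):
    C–H: 4 × 408 = 1632
    C=C: 1 × 628 = 628
    H–H: 1 × 426 = 426
    Σ(broken) = 2686 kJ
  Bonds formed (products):
    C–C: 1 × 342 = 342
    C–H: 6 × 408 = 2448
    Σ(formed) = 2790 kJ
  ΔH_II = 2686 − 2790 = −104 kJ
ΔH_I − ΔH_II = −44 kJ, so reaction I has the more negative ΔH; |ΔH_I − ΔH_II| = 44 kJ.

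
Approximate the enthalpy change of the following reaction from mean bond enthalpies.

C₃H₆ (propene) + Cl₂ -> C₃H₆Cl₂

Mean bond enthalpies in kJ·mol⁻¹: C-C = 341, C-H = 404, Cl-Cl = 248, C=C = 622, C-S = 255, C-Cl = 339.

ΔH ≈ −149 kJ

Bonds broken (reactants):
  C-C: 1 × 341 = 341
  C-H: 6 × 404 = 2424
  C=C: 1 × 622 = 622
  Cl-Cl: 1 × 248 = 248
  Σ(broken) = 3635 kJ
Bonds formed (products):
  C-C: 2 × 341 = 682
  C-Cl: 2 × 339 = 678
  C-H: 6 × 404 = 2424
  Σ(formed) = 3784 kJ
ΔH = Σ(broken) − Σ(formed) = 3635 − 3784 = −149 kJ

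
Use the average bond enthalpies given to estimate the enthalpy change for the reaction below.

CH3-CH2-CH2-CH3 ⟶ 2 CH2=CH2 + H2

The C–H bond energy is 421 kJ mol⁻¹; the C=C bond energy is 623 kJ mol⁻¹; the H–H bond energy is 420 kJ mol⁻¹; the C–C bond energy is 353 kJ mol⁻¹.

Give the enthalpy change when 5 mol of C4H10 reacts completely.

Bonds broken (reactants):
  C–C: 3 × 353 = 1059
  C–H: 10 × 421 = 4210
  Σ(broken) = 5269 kJ
Bonds formed (products):
  C–H: 8 × 421 = 3368
  C=C: 2 × 623 = 1246
  H–H: 1 × 420 = 420
  Σ(formed) = 5034 kJ
ΔH = Σ(broken) − Σ(formed) = 5269 − 5034 = +235 kJ
For 5× the reaction as written: 5 × (+235) = +1175 kJ

ΔH = +1175 kJ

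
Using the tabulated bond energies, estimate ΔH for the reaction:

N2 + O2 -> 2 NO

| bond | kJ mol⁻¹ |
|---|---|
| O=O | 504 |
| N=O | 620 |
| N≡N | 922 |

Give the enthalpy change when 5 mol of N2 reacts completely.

ΔH = +930 kJ

Bonds broken (reactants):
  N≡N: 1 × 922 = 922
  O=O: 1 × 504 = 504
  Σ(broken) = 1426 kJ
Bonds formed (products):
  N=O: 2 × 620 = 1240
  Σ(formed) = 1240 kJ
ΔH = Σ(broken) − Σ(formed) = 1426 − 1240 = +186 kJ
For 5× the reaction as written: 5 × (+186) = +930 kJ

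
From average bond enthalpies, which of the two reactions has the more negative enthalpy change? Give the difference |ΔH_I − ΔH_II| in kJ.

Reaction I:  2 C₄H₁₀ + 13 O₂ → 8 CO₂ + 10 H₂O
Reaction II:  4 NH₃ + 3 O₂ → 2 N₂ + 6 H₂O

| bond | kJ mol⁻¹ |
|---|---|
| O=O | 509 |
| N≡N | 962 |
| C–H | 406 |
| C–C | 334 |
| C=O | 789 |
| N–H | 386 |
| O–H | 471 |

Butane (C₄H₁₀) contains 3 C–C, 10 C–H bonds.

Reaction I:
  Bonds broken (reactants):
    C–C: 6 × 334 = 2004
    C–H: 20 × 406 = 8120
    O=O: 13 × 509 = 6617
    Σ(broken) = 16741 kJ
  Bonds formed (products):
    C=O: 16 × 789 = 12624
    O–H: 20 × 471 = 9420
    Σ(formed) = 22044 kJ
  ΔH_I = 16741 − 22044 = −5303 kJ
Reaction II:
  Bonds broken (reactants):
    N–H: 12 × 386 = 4632
    O=O: 3 × 509 = 1527
    Σ(broken) = 6159 kJ
  Bonds formed (products):
    N≡N: 2 × 962 = 1924
    O–H: 12 × 471 = 5652
    Σ(formed) = 7576 kJ
  ΔH_II = 6159 − 7576 = −1417 kJ
ΔH_I − ΔH_II = −3886 kJ, so reaction I has the more negative ΔH; |ΔH_I − ΔH_II| = 3886 kJ.

Reaction I, by 3886 kJ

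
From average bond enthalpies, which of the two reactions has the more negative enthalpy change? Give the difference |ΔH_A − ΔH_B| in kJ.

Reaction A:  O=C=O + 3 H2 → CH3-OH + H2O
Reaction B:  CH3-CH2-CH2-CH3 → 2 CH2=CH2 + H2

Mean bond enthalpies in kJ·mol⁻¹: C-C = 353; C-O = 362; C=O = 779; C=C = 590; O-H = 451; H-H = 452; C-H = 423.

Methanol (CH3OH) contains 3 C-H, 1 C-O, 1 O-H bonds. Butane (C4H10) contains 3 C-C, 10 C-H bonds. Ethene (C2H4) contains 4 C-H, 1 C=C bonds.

Reaction A, by 343 kJ

Reaction A:
  Bonds broken (reactants):
    C=O: 2 × 779 = 1558
    H-H: 3 × 452 = 1356
    Σ(broken) = 2914 kJ
  Bonds formed (products):
    C-H: 3 × 423 = 1269
    C-O: 1 × 362 = 362
    O-H: 3 × 451 = 1353
    Σ(formed) = 2984 kJ
  ΔH_A = 2914 − 2984 = −70 kJ
Reaction B:
  Bonds broken (reactants):
    C-C: 3 × 353 = 1059
    C-H: 10 × 423 = 4230
    Σ(broken) = 5289 kJ
  Bonds formed (products):
    C-H: 8 × 423 = 3384
    C=C: 2 × 590 = 1180
    H-H: 1 × 452 = 452
    Σ(formed) = 5016 kJ
  ΔH_B = 5289 − 5016 = +273 kJ
ΔH_A − ΔH_B = −343 kJ, so reaction A has the more negative ΔH; |ΔH_A − ΔH_B| = 343 kJ.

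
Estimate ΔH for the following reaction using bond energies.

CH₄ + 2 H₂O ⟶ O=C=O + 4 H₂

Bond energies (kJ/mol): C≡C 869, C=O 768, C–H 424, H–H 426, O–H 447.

ΔH ≈ +244 kJ

Bonds broken (reactants):
  C–H: 4 × 424 = 1696
  O–H: 4 × 447 = 1788
  Σ(broken) = 3484 kJ
Bonds formed (products):
  C=O: 2 × 768 = 1536
  H–H: 4 × 426 = 1704
  Σ(formed) = 3240 kJ
ΔH = Σ(broken) − Σ(formed) = 3484 − 3240 = +244 kJ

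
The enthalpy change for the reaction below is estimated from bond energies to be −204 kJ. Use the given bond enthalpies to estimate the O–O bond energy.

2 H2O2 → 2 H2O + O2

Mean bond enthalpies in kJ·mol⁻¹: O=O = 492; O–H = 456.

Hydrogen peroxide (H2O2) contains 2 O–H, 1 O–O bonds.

D(O–O) ≈ 144 kJ/mol

Let D be the O–O bond energy.
Σ(broken) = 4×456 + 2×D = 1824 + 2D
Σ(formed) = 4×456 + 1×492 = 2316
ΔH = Σ(broken) − Σ(formed) = (1824 + 2D) − (2316) = −492 + 2D
Setting this equal to −204 kJ gives 2D = 288, so D = 144 kJ/mol.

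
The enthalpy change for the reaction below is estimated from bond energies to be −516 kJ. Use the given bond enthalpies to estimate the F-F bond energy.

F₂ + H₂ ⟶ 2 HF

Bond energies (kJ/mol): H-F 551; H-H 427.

D(F-F) ≈ 159 kJ/mol

Let D be the F-F bond energy.
Σ(broken) = 1×D + 1×427 = 427 + D
Σ(formed) = 2×551 = 1102
ΔH = Σ(broken) − Σ(formed) = (427 + D) − (1102) = −675 + D
Setting this equal to −516 kJ gives D = 159 kJ/mol.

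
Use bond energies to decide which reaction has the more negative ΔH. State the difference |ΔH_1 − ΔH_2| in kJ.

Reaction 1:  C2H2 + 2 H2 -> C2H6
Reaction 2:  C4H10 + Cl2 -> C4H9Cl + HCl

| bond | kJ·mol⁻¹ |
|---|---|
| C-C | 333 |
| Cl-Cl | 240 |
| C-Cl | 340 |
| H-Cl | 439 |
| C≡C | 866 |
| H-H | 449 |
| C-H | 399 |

Reaction 1:
  Bonds broken (reactants):
    C≡C: 1 × 866 = 866
    C-H: 2 × 399 = 798
    H-H: 2 × 449 = 898
    Σ(broken) = 2562 kJ
  Bonds formed (products):
    C-C: 1 × 333 = 333
    C-H: 6 × 399 = 2394
    Σ(formed) = 2727 kJ
  ΔH_1 = 2562 − 2727 = −165 kJ
Reaction 2:
  Bonds broken (reactants):
    C-C: 3 × 333 = 999
    C-H: 10 × 399 = 3990
    Cl-Cl: 1 × 240 = 240
    Σ(broken) = 5229 kJ
  Bonds formed (products):
    C-C: 3 × 333 = 999
    C-Cl: 1 × 340 = 340
    C-H: 9 × 399 = 3591
    H-Cl: 1 × 439 = 439
    Σ(formed) = 5369 kJ
  ΔH_2 = 5229 − 5369 = −140 kJ
ΔH_1 − ΔH_2 = −25 kJ, so reaction 1 has the more negative ΔH; |ΔH_1 − ΔH_2| = 25 kJ.

Reaction 1, by 25 kJ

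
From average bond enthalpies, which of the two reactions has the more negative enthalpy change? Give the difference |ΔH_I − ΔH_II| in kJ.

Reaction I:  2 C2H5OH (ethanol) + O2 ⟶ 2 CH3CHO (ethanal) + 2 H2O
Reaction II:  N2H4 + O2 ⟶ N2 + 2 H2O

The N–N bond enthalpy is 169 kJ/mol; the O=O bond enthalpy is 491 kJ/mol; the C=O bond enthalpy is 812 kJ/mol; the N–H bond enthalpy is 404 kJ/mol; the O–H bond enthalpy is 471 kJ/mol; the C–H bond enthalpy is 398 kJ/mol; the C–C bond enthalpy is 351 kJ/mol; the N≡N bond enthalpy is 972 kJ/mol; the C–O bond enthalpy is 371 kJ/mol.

Reaction II, by 43 kJ

Reaction I:
  Bonds broken (reactants):
    C–C: 2 × 351 = 702
    C–H: 10 × 398 = 3980
    C–O: 2 × 371 = 742
    O–H: 2 × 471 = 942
    O=O: 1 × 491 = 491
    Σ(broken) = 6857 kJ
  Bonds formed (products):
    C–C: 2 × 351 = 702
    C–H: 8 × 398 = 3184
    C=O: 2 × 812 = 1624
    O–H: 4 × 471 = 1884
    Σ(formed) = 7394 kJ
  ΔH_I = 6857 − 7394 = −537 kJ
Reaction II:
  Bonds broken (reactants):
    N–H: 4 × 404 = 1616
    N–N: 1 × 169 = 169
    O=O: 1 × 491 = 491
    Σ(broken) = 2276 kJ
  Bonds formed (products):
    N≡N: 1 × 972 = 972
    O–H: 4 × 471 = 1884
    Σ(formed) = 2856 kJ
  ΔH_II = 2276 − 2856 = −580 kJ
ΔH_I − ΔH_II = +43 kJ, so reaction II has the more negative ΔH; |ΔH_I − ΔH_II| = 43 kJ.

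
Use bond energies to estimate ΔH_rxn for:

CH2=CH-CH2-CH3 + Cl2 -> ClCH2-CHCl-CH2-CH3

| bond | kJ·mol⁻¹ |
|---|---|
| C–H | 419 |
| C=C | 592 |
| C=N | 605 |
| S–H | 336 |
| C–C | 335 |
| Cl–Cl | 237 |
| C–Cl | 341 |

Bonds broken (reactants):
  C–C: 2 × 335 = 670
  C–H: 8 × 419 = 3352
  C=C: 1 × 592 = 592
  Cl–Cl: 1 × 237 = 237
  Σ(broken) = 4851 kJ
Bonds formed (products):
  C–C: 3 × 335 = 1005
  C–Cl: 2 × 341 = 682
  C–H: 8 × 419 = 3352
  Σ(formed) = 5039 kJ
ΔH = Σ(broken) − Σ(formed) = 4851 − 5039 = −188 kJ

ΔH ≈ −188 kJ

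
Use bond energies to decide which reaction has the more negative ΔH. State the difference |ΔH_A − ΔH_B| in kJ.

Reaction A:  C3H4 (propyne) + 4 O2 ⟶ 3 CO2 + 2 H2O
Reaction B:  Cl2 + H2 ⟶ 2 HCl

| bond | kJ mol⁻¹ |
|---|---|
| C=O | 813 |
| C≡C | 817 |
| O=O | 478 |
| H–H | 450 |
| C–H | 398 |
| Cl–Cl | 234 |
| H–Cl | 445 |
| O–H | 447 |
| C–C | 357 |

Reaction A, by 1782 kJ

Reaction A:
  Bonds broken (reactants):
    C≡C: 1 × 817 = 817
    C–C: 1 × 357 = 357
    C–H: 4 × 398 = 1592
    O=O: 4 × 478 = 1912
    Σ(broken) = 4678 kJ
  Bonds formed (products):
    C=O: 6 × 813 = 4878
    O–H: 4 × 447 = 1788
    Σ(formed) = 6666 kJ
  ΔH_A = 4678 − 6666 = −1988 kJ
Reaction B:
  Bonds broken (reactants):
    Cl–Cl: 1 × 234 = 234
    H–H: 1 × 450 = 450
    Σ(broken) = 684 kJ
  Bonds formed (products):
    H–Cl: 2 × 445 = 890
    Σ(formed) = 890 kJ
  ΔH_B = 684 − 890 = −206 kJ
ΔH_A − ΔH_B = −1782 kJ, so reaction A has the more negative ΔH; |ΔH_A − ΔH_B| = 1782 kJ.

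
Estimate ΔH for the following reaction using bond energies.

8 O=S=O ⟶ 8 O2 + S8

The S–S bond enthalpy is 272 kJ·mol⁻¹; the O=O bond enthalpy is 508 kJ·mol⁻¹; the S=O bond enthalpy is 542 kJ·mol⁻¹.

ΔH ≈ +2432 kJ

Bonds broken (reactants):
  S=O: 16 × 542 = 8672
  Σ(broken) = 8672 kJ
Bonds formed (products):
  O=O: 8 × 508 = 4064
  S–S: 8 × 272 = 2176
  Σ(formed) = 6240 kJ
ΔH = Σ(broken) − Σ(formed) = 8672 − 6240 = +2432 kJ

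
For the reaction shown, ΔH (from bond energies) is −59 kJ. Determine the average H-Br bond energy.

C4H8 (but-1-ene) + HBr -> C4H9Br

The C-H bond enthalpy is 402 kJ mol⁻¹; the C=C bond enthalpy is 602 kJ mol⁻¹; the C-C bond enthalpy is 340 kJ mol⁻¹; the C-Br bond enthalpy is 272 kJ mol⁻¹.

D(H-Br) ≈ 353 kJ/mol

Let D be the H-Br bond energy.
Σ(broken) = 2×340 + 8×402 + 1×602 + 1×D = 4498 + D
Σ(formed) = 1×272 + 3×340 + 9×402 = 4910
ΔH = Σ(broken) − Σ(formed) = (4498 + D) − (4910) = −412 + D
Setting this equal to −59 kJ gives D = 353 kJ/mol.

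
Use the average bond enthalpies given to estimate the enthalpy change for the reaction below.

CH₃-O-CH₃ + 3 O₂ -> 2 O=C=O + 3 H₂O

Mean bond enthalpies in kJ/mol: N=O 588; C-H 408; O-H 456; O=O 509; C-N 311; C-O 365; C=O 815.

Bonds broken (reactants):
  C-H: 6 × 408 = 2448
  C-O: 2 × 365 = 730
  O=O: 3 × 509 = 1527
  Σ(broken) = 4705 kJ
Bonds formed (products):
  C=O: 4 × 815 = 3260
  O-H: 6 × 456 = 2736
  Σ(formed) = 5996 kJ
ΔH = Σ(broken) − Σ(formed) = 4705 − 5996 = −1291 kJ

ΔH ≈ −1291 kJ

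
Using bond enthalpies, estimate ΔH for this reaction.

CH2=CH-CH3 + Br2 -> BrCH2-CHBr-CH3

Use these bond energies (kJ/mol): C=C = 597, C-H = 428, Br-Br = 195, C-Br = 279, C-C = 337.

ΔH ≈ −103 kJ

Bonds broken (reactants):
  Br-Br: 1 × 195 = 195
  C-C: 1 × 337 = 337
  C-H: 6 × 428 = 2568
  C=C: 1 × 597 = 597
  Σ(broken) = 3697 kJ
Bonds formed (products):
  C-Br: 2 × 279 = 558
  C-C: 2 × 337 = 674
  C-H: 6 × 428 = 2568
  Σ(formed) = 3800 kJ
ΔH = Σ(broken) − Σ(formed) = 3697 − 3800 = −103 kJ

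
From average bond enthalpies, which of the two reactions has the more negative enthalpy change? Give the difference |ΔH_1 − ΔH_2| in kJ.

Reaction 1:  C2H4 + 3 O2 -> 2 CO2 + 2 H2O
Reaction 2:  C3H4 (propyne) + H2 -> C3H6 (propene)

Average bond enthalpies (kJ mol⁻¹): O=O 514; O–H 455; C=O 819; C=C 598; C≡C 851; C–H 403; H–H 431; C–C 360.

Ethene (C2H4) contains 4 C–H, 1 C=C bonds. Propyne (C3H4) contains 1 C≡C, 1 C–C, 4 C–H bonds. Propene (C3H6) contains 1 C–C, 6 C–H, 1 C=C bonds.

Reaction 1:
  Bonds broken (reactants):
    C–H: 4 × 403 = 1612
    C=C: 1 × 598 = 598
    O=O: 3 × 514 = 1542
    Σ(broken) = 3752 kJ
  Bonds formed (products):
    C=O: 4 × 819 = 3276
    O–H: 4 × 455 = 1820
    Σ(formed) = 5096 kJ
  ΔH_1 = 3752 − 5096 = −1344 kJ
Reaction 2:
  Bonds broken (reactants):
    C≡C: 1 × 851 = 851
    C–C: 1 × 360 = 360
    C–H: 4 × 403 = 1612
    H–H: 1 × 431 = 431
    Σ(broken) = 3254 kJ
  Bonds formed (products):
    C–C: 1 × 360 = 360
    C–H: 6 × 403 = 2418
    C=C: 1 × 598 = 598
    Σ(formed) = 3376 kJ
  ΔH_2 = 3254 − 3376 = −122 kJ
ΔH_1 − ΔH_2 = −1222 kJ, so reaction 1 has the more negative ΔH; |ΔH_1 − ΔH_2| = 1222 kJ.

Reaction 1, by 1222 kJ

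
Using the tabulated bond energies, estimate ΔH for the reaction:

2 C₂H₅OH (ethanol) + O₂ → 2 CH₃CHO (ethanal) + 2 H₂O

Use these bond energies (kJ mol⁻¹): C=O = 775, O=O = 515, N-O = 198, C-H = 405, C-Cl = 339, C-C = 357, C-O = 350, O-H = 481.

ΔH ≈ −487 kJ

Bonds broken (reactants):
  C-C: 2 × 357 = 714
  C-H: 10 × 405 = 4050
  C-O: 2 × 350 = 700
  O-H: 2 × 481 = 962
  O=O: 1 × 515 = 515
  Σ(broken) = 6941 kJ
Bonds formed (products):
  C-C: 2 × 357 = 714
  C-H: 8 × 405 = 3240
  C=O: 2 × 775 = 1550
  O-H: 4 × 481 = 1924
  Σ(formed) = 7428 kJ
ΔH = Σ(broken) − Σ(formed) = 6941 − 7428 = −487 kJ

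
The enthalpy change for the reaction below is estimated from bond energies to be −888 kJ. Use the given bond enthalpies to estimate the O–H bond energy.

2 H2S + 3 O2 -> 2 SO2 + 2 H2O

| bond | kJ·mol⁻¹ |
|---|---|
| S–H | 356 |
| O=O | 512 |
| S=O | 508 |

D(O–H) ≈ 454 kJ/mol

Let D be the O–H bond energy.
Σ(broken) = 3×512 + 4×356 = 2960
Σ(formed) = 4×D + 4×508 = 2032 + 4D
ΔH = Σ(broken) − Σ(formed) = (2960) − (2032 + 4D) = +928 − 4D
Setting this equal to −888 kJ gives 4D = 1816, so D = 454 kJ/mol.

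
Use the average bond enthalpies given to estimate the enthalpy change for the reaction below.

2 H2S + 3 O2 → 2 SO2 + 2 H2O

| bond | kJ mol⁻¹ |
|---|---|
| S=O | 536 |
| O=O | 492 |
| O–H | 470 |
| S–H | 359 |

Bonds broken (reactants):
  O=O: 3 × 492 = 1476
  S–H: 4 × 359 = 1436
  Σ(broken) = 2912 kJ
Bonds formed (products):
  O–H: 4 × 470 = 1880
  S=O: 4 × 536 = 2144
  Σ(formed) = 4024 kJ
ΔH = Σ(broken) − Σ(formed) = 2912 − 4024 = −1112 kJ

ΔH ≈ −1112 kJ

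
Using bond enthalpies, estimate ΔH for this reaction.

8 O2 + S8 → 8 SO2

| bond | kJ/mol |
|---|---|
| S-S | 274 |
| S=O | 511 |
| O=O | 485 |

Bonds broken (reactants):
  O=O: 8 × 485 = 3880
  S-S: 8 × 274 = 2192
  Σ(broken) = 6072 kJ
Bonds formed (products):
  S=O: 16 × 511 = 8176
  Σ(formed) = 8176 kJ
ΔH = Σ(broken) − Σ(formed) = 6072 − 8176 = −2104 kJ

ΔH ≈ −2104 kJ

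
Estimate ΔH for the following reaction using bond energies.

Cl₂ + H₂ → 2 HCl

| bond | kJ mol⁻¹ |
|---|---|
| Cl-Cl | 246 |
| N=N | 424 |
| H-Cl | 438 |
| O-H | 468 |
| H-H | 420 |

ΔH ≈ −210 kJ

Bonds broken (reactants):
  Cl-Cl: 1 × 246 = 246
  H-H: 1 × 420 = 420
  Σ(broken) = 666 kJ
Bonds formed (products):
  H-Cl: 2 × 438 = 876
  Σ(formed) = 876 kJ
ΔH = Σ(broken) − Σ(formed) = 666 − 876 = −210 kJ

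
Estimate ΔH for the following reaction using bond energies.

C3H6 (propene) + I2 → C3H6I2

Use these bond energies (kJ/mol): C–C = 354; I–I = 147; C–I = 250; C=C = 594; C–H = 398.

ΔH ≈ −113 kJ

Bonds broken (reactants):
  C–C: 1 × 354 = 354
  C–H: 6 × 398 = 2388
  C=C: 1 × 594 = 594
  I–I: 1 × 147 = 147
  Σ(broken) = 3483 kJ
Bonds formed (products):
  C–C: 2 × 354 = 708
  C–H: 6 × 398 = 2388
  C–I: 2 × 250 = 500
  Σ(formed) = 3596 kJ
ΔH = Σ(broken) − Σ(formed) = 3483 − 3596 = −113 kJ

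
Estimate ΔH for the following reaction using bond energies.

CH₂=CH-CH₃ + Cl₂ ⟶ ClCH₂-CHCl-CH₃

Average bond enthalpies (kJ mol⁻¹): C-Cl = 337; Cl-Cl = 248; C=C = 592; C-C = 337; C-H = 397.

ΔH ≈ −171 kJ

Bonds broken (reactants):
  C-C: 1 × 337 = 337
  C-H: 6 × 397 = 2382
  C=C: 1 × 592 = 592
  Cl-Cl: 1 × 248 = 248
  Σ(broken) = 3559 kJ
Bonds formed (products):
  C-C: 2 × 337 = 674
  C-Cl: 2 × 337 = 674
  C-H: 6 × 397 = 2382
  Σ(formed) = 3730 kJ
ΔH = Σ(broken) − Σ(formed) = 3559 − 3730 = −171 kJ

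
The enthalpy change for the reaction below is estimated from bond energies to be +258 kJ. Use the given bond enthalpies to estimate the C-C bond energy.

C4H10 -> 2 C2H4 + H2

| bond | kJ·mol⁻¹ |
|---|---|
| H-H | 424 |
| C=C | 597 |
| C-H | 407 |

Let D be the C-C bond energy.
Σ(broken) = 3×D + 10×407 = 4070 + 3D
Σ(formed) = 8×407 + 2×597 + 1×424 = 4874
ΔH = Σ(broken) − Σ(formed) = (4070 + 3D) − (4874) = −804 + 3D
Setting this equal to +258 kJ gives 3D = 1062, so D = 354 kJ/mol.

D(C-C) ≈ 354 kJ/mol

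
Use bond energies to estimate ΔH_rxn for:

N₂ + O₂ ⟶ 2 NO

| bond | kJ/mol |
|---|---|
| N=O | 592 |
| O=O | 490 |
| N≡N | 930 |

Bonds broken (reactants):
  N≡N: 1 × 930 = 930
  O=O: 1 × 490 = 490
  Σ(broken) = 1420 kJ
Bonds formed (products):
  N=O: 2 × 592 = 1184
  Σ(formed) = 1184 kJ
ΔH = Σ(broken) − Σ(formed) = 1420 − 1184 = +236 kJ

ΔH ≈ +236 kJ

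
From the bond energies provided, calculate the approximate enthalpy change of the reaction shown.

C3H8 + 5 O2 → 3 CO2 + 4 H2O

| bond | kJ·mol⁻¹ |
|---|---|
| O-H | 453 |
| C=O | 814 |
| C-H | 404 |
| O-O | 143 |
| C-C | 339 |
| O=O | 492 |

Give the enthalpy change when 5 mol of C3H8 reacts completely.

Bonds broken (reactants):
  C-C: 2 × 339 = 678
  C-H: 8 × 404 = 3232
  O=O: 5 × 492 = 2460
  Σ(broken) = 6370 kJ
Bonds formed (products):
  C=O: 6 × 814 = 4884
  O-H: 8 × 453 = 3624
  Σ(formed) = 8508 kJ
ΔH = Σ(broken) − Σ(formed) = 6370 − 8508 = −2138 kJ
For 5× the reaction as written: 5 × (−2138) = −10690 kJ

ΔH = −10690 kJ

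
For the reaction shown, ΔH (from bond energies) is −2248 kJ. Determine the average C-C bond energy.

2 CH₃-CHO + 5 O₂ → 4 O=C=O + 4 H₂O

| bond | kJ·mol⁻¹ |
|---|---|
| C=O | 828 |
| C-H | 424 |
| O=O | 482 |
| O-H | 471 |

D(C-C) ≈ 343 kJ/mol

Let D be the C-C bond energy.
Σ(broken) = 2×D + 8×424 + 2×828 + 5×482 = 7458 + 2D
Σ(formed) = 8×828 + 8×471 = 10392
ΔH = Σ(broken) − Σ(formed) = (7458 + 2D) − (10392) = −2934 + 2D
Setting this equal to −2248 kJ gives 2D = 686, so D = 343 kJ/mol.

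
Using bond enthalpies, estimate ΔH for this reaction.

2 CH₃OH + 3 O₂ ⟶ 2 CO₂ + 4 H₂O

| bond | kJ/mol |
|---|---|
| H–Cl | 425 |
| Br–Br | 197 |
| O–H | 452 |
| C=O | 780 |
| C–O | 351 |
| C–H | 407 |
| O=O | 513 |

Bonds broken (reactants):
  C–H: 6 × 407 = 2442
  C–O: 2 × 351 = 702
  O–H: 2 × 452 = 904
  O=O: 3 × 513 = 1539
  Σ(broken) = 5587 kJ
Bonds formed (products):
  C=O: 4 × 780 = 3120
  O–H: 8 × 452 = 3616
  Σ(formed) = 6736 kJ
ΔH = Σ(broken) − Σ(formed) = 5587 − 6736 = −1149 kJ

ΔH ≈ −1149 kJ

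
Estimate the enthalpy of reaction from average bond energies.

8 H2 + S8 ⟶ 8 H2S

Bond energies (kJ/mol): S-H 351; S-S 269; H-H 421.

ΔH ≈ −96 kJ

Bonds broken (reactants):
  H-H: 8 × 421 = 3368
  S-S: 8 × 269 = 2152
  Σ(broken) = 5520 kJ
Bonds formed (products):
  S-H: 16 × 351 = 5616
  Σ(formed) = 5616 kJ
ΔH = Σ(broken) − Σ(formed) = 5520 − 5616 = −96 kJ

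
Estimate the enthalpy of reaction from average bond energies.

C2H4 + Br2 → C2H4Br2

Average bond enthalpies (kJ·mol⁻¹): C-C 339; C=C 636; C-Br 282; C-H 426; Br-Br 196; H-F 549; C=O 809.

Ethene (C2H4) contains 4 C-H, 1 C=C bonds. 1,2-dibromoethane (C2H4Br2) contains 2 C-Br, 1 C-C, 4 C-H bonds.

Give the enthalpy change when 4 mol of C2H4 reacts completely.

Bonds broken (reactants):
  Br-Br: 1 × 196 = 196
  C-H: 4 × 426 = 1704
  C=C: 1 × 636 = 636
  Σ(broken) = 2536 kJ
Bonds formed (products):
  C-Br: 2 × 282 = 564
  C-C: 1 × 339 = 339
  C-H: 4 × 426 = 1704
  Σ(formed) = 2607 kJ
ΔH = Σ(broken) − Σ(formed) = 2536 − 2607 = −71 kJ
For 4× the reaction as written: 4 × (−71) = −284 kJ

ΔH = −284 kJ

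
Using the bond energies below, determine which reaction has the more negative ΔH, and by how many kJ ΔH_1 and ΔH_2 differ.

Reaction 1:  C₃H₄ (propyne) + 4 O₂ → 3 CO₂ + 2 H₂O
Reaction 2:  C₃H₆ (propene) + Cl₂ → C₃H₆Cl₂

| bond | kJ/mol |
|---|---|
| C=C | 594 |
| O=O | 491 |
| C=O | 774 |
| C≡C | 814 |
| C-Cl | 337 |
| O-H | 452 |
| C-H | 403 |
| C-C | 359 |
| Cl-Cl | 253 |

Reaction 1, by 1517 kJ

Reaction 1:
  Bonds broken (reactants):
    C≡C: 1 × 814 = 814
    C-C: 1 × 359 = 359
    C-H: 4 × 403 = 1612
    O=O: 4 × 491 = 1964
    Σ(broken) = 4749 kJ
  Bonds formed (products):
    C=O: 6 × 774 = 4644
    O-H: 4 × 452 = 1808
    Σ(formed) = 6452 kJ
  ΔH_1 = 4749 − 6452 = −1703 kJ
Reaction 2:
  Bonds broken (reactants):
    C-C: 1 × 359 = 359
    C-H: 6 × 403 = 2418
    C=C: 1 × 594 = 594
    Cl-Cl: 1 × 253 = 253
    Σ(broken) = 3624 kJ
  Bonds formed (products):
    C-C: 2 × 359 = 718
    C-Cl: 2 × 337 = 674
    C-H: 6 × 403 = 2418
    Σ(formed) = 3810 kJ
  ΔH_2 = 3624 − 3810 = −186 kJ
ΔH_1 − ΔH_2 = −1517 kJ, so reaction 1 has the more negative ΔH; |ΔH_1 − ΔH_2| = 1517 kJ.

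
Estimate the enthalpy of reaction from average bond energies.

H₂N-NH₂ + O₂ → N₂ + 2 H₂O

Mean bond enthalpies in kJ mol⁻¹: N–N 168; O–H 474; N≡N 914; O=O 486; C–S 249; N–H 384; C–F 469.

Bonds broken (reactants):
  N–H: 4 × 384 = 1536
  N–N: 1 × 168 = 168
  O=O: 1 × 486 = 486
  Σ(broken) = 2190 kJ
Bonds formed (products):
  N≡N: 1 × 914 = 914
  O–H: 4 × 474 = 1896
  Σ(formed) = 2810 kJ
ΔH = Σ(broken) − Σ(formed) = 2190 − 2810 = −620 kJ

ΔH ≈ −620 kJ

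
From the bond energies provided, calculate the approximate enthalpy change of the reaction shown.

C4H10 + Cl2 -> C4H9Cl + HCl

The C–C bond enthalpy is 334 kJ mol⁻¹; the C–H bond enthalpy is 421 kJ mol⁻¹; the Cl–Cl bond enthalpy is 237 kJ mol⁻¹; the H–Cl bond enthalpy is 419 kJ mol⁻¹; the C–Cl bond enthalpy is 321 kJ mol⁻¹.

ΔH ≈ −82 kJ

Bonds broken (reactants):
  C–C: 3 × 334 = 1002
  C–H: 10 × 421 = 4210
  Cl–Cl: 1 × 237 = 237
  Σ(broken) = 5449 kJ
Bonds formed (products):
  C–C: 3 × 334 = 1002
  C–Cl: 1 × 321 = 321
  C–H: 9 × 421 = 3789
  H–Cl: 1 × 419 = 419
  Σ(formed) = 5531 kJ
ΔH = Σ(broken) − Σ(formed) = 5449 − 5531 = −82 kJ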